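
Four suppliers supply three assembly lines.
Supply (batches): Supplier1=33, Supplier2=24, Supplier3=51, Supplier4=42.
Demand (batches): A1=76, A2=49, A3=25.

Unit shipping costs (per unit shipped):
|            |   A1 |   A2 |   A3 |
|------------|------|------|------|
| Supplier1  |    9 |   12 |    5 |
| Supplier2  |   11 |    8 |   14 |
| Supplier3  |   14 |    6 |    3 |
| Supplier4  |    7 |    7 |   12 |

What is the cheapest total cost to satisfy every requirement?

A cheapest plan:
  Supplier1 to A1: 33 × 9 = 297
  Supplier2 to A1: 1 × 11 = 11
  Supplier2 to A2: 23 × 8 = 184
  Supplier3 to A2: 26 × 6 = 156
  Supplier3 to A3: 25 × 3 = 75
  Supplier4 to A1: 42 × 7 = 294
Total = 297 + 11 + 184 + 156 + 75 + 294 = 1017.

1017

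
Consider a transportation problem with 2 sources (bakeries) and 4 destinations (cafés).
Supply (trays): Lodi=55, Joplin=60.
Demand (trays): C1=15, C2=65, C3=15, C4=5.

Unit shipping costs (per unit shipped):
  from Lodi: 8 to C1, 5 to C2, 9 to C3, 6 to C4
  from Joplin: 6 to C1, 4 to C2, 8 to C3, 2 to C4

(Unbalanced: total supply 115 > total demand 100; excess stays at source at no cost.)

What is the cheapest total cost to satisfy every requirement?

520

One minimum-cost allocation:
  Lodi to C2: 25 × 5 = 125
  Lodi to C3: 15 × 9 = 135
  Joplin to C1: 15 × 6 = 90
  Joplin to C2: 40 × 4 = 160
  Joplin to C4: 5 × 2 = 10
Total = 125 + 135 + 90 + 160 + 10 = 520.
(Supply check: Lodi ships 40; Joplin ships 60.)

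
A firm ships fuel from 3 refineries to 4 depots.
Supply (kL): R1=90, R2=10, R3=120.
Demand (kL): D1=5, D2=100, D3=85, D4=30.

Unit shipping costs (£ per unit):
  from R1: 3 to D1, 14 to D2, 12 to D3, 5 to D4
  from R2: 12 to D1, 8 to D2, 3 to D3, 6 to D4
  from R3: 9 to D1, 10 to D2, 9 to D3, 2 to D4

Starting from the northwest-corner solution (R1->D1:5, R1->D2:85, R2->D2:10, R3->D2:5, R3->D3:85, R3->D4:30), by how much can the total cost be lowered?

125

Current plan cost = 5·3 + 85·14 + 10·8 + 5·10 + 85·9 + 30·2 = £2160.
Optimal plan:
  R1 to D1: 5 × £3 = £15
  R1 to D3: 55 × £12 = £660
  R1 to D4: 30 × £5 = £150
  R2 to D3: 10 × £3 = £30
  R3 to D2: 100 × £10 = £1000
  R3 to D3: 20 × £9 = £180
Optimal cost = £2035.
Saving = 2160 − 2035 = £125.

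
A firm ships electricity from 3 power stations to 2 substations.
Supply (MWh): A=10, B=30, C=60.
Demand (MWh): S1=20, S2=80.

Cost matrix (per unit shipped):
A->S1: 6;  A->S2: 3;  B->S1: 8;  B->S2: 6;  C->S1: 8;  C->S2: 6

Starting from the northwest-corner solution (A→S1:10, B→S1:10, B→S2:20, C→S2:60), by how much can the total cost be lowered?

Current plan cost = 10·6 + 10·8 + 20·6 + 60·6 = 620.
Optimal plan:
  A–S2: 10 MWh
  B–S1: 20 MWh
  B–S2: 10 MWh
  C–S2: 60 MWh
Optimal cost = 610.
Saving = 620 − 610 = 10.

10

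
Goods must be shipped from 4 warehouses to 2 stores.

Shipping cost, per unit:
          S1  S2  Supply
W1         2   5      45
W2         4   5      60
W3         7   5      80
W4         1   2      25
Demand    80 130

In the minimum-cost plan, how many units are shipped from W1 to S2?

Optimal shipments:
  W1 to S1: 45 units
  W2 to S1: 35 units
  W2 to S2: 25 units
  W3 to S2: 80 units
  W4 to S2: 25 units
Total cost = 805.
The route W1→S2 is not used.

0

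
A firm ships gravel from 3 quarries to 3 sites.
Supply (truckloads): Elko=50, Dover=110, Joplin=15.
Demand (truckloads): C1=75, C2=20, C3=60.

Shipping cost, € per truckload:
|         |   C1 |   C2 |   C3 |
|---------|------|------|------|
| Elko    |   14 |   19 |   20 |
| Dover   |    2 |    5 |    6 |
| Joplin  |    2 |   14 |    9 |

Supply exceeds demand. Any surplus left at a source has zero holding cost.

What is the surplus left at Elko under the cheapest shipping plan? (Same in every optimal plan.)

20

An optimal plan:
  Elko–C1: 30 × €14 = €420
  Dover–C1: 30 × €2 = €60
  Dover–C2: 20 × €5 = €100
  Dover–C3: 60 × €6 = €360
  Joplin–C1: 15 × €2 = €30
Total cost = €970.
Elko ships 30 of its 50, leaving 20.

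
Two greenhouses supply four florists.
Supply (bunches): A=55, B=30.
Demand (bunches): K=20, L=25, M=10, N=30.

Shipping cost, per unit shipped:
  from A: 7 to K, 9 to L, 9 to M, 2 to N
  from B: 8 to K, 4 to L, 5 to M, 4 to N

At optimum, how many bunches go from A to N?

Optimal shipments:
  A to K: 20 × 7 = 140
  A to M: 5 × 9 = 45
  A to N: 30 × 2 = 60
  B to L: 25 × 4 = 100
  B to M: 5 × 5 = 25
Total cost = 370.
So A→N carries 30 bunches.

30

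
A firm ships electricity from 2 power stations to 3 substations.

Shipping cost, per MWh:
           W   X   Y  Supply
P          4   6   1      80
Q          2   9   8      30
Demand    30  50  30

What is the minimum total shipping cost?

390

An optimal shipping plan:
  P–X: 50 MWh
  P–Y: 30 MWh
  Q–W: 30 MWh
Total cost = 390.
(Supply check: P ships 80; Q ships 30.)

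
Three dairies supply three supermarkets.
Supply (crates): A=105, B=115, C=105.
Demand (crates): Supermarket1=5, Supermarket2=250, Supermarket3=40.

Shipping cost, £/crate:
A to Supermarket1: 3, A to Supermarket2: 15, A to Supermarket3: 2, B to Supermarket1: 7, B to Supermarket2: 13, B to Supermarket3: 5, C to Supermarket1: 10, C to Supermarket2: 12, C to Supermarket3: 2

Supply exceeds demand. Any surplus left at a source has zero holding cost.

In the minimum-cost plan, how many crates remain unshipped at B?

0

Minimum-cost shipments:
  A→Supermarket1: 5 × £3 = £15
  A→Supermarket2: 30 × £15 = £450
  A→Supermarket3: 40 × £2 = £80
  B→Supermarket2: 115 × £13 = £1495
  C→Supermarket2: 105 × £12 = £1260
Total cost = £3300.
B ships 115 of its 115, leaving 0.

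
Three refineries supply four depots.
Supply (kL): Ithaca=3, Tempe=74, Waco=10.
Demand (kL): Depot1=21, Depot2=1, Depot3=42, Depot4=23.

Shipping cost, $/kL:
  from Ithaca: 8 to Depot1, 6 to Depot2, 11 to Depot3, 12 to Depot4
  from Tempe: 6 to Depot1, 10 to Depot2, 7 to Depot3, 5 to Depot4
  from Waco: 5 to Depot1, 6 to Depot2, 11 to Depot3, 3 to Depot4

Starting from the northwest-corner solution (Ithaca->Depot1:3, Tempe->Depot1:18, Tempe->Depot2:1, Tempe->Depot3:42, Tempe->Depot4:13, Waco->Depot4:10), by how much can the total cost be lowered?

Current plan cost = 3·8 + 18·6 + 1·10 + 42·7 + 13·5 + 10·3 = $531.
Optimal plan:
  Ithaca to Depot1: 2 × $8 = $16
  Ithaca to Depot2: 1 × $6 = $6
  Tempe to Depot1: 19 × $6 = $114
  Tempe to Depot3: 42 × $7 = $294
  Tempe to Depot4: 13 × $5 = $65
  Waco to Depot4: 10 × $3 = $30
Optimal cost = $525.
Saving = 531 − 525 = $6.

6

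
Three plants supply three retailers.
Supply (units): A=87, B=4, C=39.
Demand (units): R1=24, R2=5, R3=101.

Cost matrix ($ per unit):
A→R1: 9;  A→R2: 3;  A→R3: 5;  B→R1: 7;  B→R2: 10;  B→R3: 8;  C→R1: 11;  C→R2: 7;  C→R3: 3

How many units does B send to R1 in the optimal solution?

Optimal shipments:
  A->R1: 20 × $9 = $180
  A->R2: 5 × $3 = $15
  A->R3: 62 × $5 = $310
  B->R1: 4 × $7 = $28
  C->R3: 39 × $3 = $117
Total cost = $650.
So B→R1 carries 4 units.

4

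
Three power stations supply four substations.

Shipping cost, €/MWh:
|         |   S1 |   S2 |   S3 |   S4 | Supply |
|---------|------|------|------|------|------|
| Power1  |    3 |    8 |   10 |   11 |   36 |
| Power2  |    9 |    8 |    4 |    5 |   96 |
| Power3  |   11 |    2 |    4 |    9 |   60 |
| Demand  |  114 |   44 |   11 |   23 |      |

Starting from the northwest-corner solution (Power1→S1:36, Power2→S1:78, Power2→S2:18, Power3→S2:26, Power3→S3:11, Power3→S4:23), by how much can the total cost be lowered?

190

Current plan cost = 36·3 + 78·9 + 18·8 + 26·2 + 11·4 + 23·9 = €1257.
Optimal plan:
  Power1->S1: 36 × €3 = €108
  Power2->S1: 73 × €9 = €657
  Power2->S4: 23 × €5 = €115
  Power3->S1: 5 × €11 = €55
  Power3->S2: 44 × €2 = €88
  Power3->S3: 11 × €4 = €44
Optimal cost = €1067.
Saving = 1257 − 1067 = €190.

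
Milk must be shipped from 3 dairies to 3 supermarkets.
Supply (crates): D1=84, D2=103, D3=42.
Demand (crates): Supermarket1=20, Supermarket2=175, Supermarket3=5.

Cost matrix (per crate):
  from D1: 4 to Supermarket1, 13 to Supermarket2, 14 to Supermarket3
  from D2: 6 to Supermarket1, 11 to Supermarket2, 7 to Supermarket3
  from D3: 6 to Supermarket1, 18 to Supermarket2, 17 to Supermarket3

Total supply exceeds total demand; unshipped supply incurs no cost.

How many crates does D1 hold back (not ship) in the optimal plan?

0

Minimum-cost shipments:
  D1->Supermarket1: 7 × 4 = 28
  D1->Supermarket2: 77 × 13 = 1001
  D2->Supermarket2: 98 × 11 = 1078
  D2->Supermarket3: 5 × 7 = 35
  D3->Supermarket1: 13 × 6 = 78
Total cost = 2220.
D1 ships 84 of its 84, leaving 0.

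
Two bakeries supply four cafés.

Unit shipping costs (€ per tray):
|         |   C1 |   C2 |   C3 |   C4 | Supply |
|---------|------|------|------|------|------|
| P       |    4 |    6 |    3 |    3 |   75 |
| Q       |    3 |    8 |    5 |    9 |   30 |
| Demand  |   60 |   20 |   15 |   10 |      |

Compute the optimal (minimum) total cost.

One minimum-cost allocation:
  P to C1: 30 × €4 = €120
  P to C2: 20 × €6 = €120
  P to C3: 15 × €3 = €45
  P to C4: 10 × €3 = €30
  Q to C1: 30 × €3 = €90
Total = 120 + 120 + 45 + 30 + 90 = €405.

405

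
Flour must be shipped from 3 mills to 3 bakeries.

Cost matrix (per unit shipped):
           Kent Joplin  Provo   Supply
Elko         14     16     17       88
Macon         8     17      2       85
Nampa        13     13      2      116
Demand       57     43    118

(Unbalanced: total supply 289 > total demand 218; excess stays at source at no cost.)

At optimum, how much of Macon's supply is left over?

0

An optimal plan:
  Elko to Joplin: 17 × 16 = 272
  Macon to Kent: 57 × 8 = 456
  Macon to Provo: 28 × 2 = 56
  Nampa to Joplin: 26 × 13 = 338
  Nampa to Provo: 90 × 2 = 180
Total cost = 1302.
Macon ships 85 of its 85, leaving 0.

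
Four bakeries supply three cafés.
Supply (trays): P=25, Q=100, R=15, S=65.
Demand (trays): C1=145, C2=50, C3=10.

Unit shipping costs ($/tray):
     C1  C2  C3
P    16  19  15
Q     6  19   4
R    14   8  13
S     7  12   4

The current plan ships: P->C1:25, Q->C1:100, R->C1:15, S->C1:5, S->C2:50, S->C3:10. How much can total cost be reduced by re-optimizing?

Current plan cost = 25·16 + 100·6 + 15·14 + 5·7 + 50·12 + 10·4 = $1885.
Optimal plan:
  P→C2: 25 × $19 = $475
  Q→C1: 100 × $6 = $600
  R→C2: 15 × $8 = $120
  S→C1: 45 × $7 = $315
  S→C2: 10 × $12 = $120
  S→C3: 10 × $4 = $40
Optimal cost = $1670.
Saving = 1885 − 1670 = $215.

215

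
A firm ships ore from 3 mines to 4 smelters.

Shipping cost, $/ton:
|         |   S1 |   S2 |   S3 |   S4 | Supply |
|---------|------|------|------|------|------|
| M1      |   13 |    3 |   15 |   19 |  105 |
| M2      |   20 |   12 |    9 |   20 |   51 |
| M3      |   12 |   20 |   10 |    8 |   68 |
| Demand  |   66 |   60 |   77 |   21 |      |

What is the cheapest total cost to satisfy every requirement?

Optimal allocation:
  M1 to S1: 45 × $13 = $585
  M1 to S2: 60 × $3 = $180
  M2 to S3: 51 × $9 = $459
  M3 to S1: 21 × $12 = $252
  M3 to S3: 26 × $10 = $260
  M3 to S4: 21 × $8 = $168
Total = 585 + 180 + 459 + 252 + 260 + 168 = $1904.

1904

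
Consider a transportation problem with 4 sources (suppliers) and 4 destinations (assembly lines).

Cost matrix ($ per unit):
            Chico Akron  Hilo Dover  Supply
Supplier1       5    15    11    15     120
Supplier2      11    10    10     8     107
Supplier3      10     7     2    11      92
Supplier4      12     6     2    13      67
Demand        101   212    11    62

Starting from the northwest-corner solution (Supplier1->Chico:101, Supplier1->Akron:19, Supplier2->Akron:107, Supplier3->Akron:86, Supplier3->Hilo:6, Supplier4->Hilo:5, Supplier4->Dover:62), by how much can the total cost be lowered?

563

Current plan cost = 101·5 + 19·15 + 107·10 + 86·7 + 6·2 + 5·2 + 62·13 = $3290.
Optimal plan:
  Supplier1->Chico: 101 batches
  Supplier1->Akron: 19 batches
  Supplier2->Akron: 45 batches
  Supplier2->Dover: 62 batches
  Supplier3->Akron: 81 batches
  Supplier3->Hilo: 11 batches
  Supplier4->Akron: 67 batches
Optimal cost = $2727.
Saving = 3290 − 2727 = $563.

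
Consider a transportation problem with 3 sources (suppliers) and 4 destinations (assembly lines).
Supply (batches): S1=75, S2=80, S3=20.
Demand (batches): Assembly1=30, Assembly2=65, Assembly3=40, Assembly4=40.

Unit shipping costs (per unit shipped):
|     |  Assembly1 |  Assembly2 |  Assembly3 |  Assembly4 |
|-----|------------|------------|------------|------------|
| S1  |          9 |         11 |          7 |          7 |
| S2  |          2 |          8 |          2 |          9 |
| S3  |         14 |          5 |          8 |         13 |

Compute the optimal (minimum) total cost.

985

A cheapest plan:
  S1–Assembly2: 35 × 11 = 385
  S1–Assembly4: 40 × 7 = 280
  S2–Assembly1: 30 × 2 = 60
  S2–Assembly2: 10 × 8 = 80
  S2–Assembly3: 40 × 2 = 80
  S3–Assembly2: 20 × 5 = 100
Total = 385 + 280 + 60 + 80 + 80 + 100 = 985.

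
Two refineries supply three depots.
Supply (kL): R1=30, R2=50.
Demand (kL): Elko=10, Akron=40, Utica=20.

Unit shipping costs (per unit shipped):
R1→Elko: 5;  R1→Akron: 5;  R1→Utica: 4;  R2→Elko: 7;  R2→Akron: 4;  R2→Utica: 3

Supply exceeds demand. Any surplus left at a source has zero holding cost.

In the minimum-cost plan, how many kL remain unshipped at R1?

10

Minimum-cost shipments:
  R1→Elko: 10 × 5 = 50
  R1→Akron: 10 × 5 = 50
  R2→Akron: 30 × 4 = 120
  R2→Utica: 20 × 3 = 60
Total cost = 280.
R1 ships 20 of its 30, leaving 10.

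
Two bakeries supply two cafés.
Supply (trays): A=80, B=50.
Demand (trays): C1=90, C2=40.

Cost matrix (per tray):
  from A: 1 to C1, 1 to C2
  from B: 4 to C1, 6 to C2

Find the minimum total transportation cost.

A cheapest plan:
  A->C1: 40 × 1 = 40
  A->C2: 40 × 1 = 40
  B->C1: 50 × 4 = 200
Total = 40 + 40 + 200 = 280.

280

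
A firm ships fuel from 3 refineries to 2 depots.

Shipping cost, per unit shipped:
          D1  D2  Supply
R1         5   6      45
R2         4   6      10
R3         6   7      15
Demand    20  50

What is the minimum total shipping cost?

405

One minimum-cost allocation:
  R1→D1: 10 × 5 = 50
  R1→D2: 35 × 6 = 210
  R2→D1: 10 × 4 = 40
  R3→D2: 15 × 7 = 105
Total = 50 + 210 + 40 + 105 = 405.
(Supply check: R1 ships 45; R2 ships 10; R3 ships 15.)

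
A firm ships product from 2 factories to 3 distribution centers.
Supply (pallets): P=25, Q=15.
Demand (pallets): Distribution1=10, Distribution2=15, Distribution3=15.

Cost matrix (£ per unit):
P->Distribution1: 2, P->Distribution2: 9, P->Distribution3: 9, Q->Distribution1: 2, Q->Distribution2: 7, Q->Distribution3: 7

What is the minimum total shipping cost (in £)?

Optimal allocation:
  P->Distribution1: 10 × £2 = £20
  P->Distribution2: 15 × £9 = £135
  Q->Distribution3: 15 × £7 = £105
Total = 20 + 135 + 105 = £260.

260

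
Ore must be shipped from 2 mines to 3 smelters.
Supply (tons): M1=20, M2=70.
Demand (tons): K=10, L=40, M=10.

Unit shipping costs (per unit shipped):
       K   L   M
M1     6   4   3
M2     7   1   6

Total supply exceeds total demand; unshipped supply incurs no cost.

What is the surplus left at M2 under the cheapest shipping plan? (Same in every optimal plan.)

30

Minimum-cost shipments:
  M1→K: 10 × 6 = 60
  M1→M: 10 × 3 = 30
  M2→L: 40 × 1 = 40
Total cost = 130.
M2 ships 40 of its 70, leaving 30.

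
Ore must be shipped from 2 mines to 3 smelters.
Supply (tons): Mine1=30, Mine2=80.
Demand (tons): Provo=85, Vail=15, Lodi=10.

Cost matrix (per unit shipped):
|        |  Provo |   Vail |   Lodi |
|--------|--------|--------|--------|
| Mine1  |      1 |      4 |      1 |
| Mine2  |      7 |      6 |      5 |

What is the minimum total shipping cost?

An optimal shipping plan:
  Mine1->Provo: 30 × 1 = 30
  Mine2->Provo: 55 × 7 = 385
  Mine2->Vail: 15 × 6 = 90
  Mine2->Lodi: 10 × 5 = 50
Total = 30 + 385 + 90 + 50 = 555.
(Supply check: Mine1 ships 30; Mine2 ships 80.)

555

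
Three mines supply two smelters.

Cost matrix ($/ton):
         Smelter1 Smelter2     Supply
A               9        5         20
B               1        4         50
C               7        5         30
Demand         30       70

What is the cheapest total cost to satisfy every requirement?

One minimum-cost allocation:
  A->Smelter2: 20 tons
  B->Smelter1: 30 tons
  B->Smelter2: 20 tons
  C->Smelter2: 30 tons
Total cost = $360.
(Supply check: A ships 20; B ships 50; C ships 30.)

360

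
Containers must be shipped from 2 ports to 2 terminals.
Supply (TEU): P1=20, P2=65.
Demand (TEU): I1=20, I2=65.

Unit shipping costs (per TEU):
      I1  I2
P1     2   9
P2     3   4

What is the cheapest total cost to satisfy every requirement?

300

One minimum-cost allocation:
  P1–I1: 20 × 2 = 40
  P2–I2: 65 × 4 = 260
Total = 40 + 260 = 300.
(Supply check: P1 ships 20; P2 ships 65.)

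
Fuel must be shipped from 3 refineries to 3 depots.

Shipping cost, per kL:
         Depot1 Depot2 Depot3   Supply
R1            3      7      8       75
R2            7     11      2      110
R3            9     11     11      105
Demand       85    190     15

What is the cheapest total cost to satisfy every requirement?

2415

Optimal allocation:
  R1 to Depot2: 75 × 7 = 525
  R2 to Depot1: 85 × 7 = 595
  R2 to Depot2: 10 × 11 = 110
  R2 to Depot3: 15 × 2 = 30
  R3 to Depot2: 105 × 11 = 1155
Total = 525 + 595 + 110 + 30 + 1155 = 2415.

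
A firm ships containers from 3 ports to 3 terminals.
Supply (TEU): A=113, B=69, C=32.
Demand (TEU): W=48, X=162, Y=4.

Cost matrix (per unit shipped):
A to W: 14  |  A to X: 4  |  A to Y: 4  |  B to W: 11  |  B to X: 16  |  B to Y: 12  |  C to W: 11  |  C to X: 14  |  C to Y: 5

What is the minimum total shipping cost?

1728

An optimal shipping plan:
  A→X: 113 × 4 = 452
  B→W: 48 × 11 = 528
  B→X: 21 × 16 = 336
  C→X: 28 × 14 = 392
  C→Y: 4 × 5 = 20
Total = 452 + 528 + 336 + 392 + 20 = 1728.
(Supply check: A ships 113; B ships 69; C ships 32.)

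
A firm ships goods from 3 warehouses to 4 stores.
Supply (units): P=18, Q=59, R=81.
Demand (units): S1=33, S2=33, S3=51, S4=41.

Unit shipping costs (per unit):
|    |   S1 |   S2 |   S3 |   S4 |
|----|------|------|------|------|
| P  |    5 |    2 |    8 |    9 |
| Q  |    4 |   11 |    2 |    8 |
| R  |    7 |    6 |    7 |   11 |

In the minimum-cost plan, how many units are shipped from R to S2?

15

Optimal shipments:
  P→S2: 18 × 2 = 36
  Q→S3: 51 × 2 = 102
  Q→S4: 8 × 8 = 64
  R→S1: 33 × 7 = 231
  R→S2: 15 × 6 = 90
  R→S4: 33 × 11 = 363
Total cost = 886.
So R→S2 carries 15 units.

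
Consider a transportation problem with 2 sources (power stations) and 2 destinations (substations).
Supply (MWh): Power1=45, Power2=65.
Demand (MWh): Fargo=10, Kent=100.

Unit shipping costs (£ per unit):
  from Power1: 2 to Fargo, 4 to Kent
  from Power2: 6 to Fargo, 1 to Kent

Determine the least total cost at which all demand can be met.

225

An optimal shipping plan:
  Power1–Fargo: 10 MWh
  Power1–Kent: 35 MWh
  Power2–Kent: 65 MWh
Total cost = £225.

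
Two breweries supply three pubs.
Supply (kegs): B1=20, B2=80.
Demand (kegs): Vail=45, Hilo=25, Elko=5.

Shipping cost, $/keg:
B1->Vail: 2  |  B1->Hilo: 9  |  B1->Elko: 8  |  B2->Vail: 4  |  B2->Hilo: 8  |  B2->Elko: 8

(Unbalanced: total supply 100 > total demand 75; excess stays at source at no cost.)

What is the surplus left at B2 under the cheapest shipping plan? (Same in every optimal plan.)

An optimal plan:
  B1–Vail: 20 × $2 = $40
  B2–Vail: 25 × $4 = $100
  B2–Hilo: 25 × $8 = $200
  B2–Elko: 5 × $8 = $40
Total cost = $380.
B2 ships 55 of its 80, leaving 25.

25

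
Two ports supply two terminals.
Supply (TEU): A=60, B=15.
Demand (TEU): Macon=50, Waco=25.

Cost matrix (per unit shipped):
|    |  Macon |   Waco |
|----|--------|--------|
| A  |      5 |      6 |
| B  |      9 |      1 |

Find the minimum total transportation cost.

Optimal allocation:
  A to Macon: 50 × 5 = 250
  A to Waco: 10 × 6 = 60
  B to Waco: 15 × 1 = 15
Total = 250 + 60 + 15 = 325.

325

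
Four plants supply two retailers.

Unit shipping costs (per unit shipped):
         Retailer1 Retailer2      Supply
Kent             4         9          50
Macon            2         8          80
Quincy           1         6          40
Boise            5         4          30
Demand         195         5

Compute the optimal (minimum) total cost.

An optimal shipping plan:
  Kent→Retailer1: 50 × 4 = 200
  Macon→Retailer1: 80 × 2 = 160
  Quincy→Retailer1: 40 × 1 = 40
  Boise→Retailer1: 25 × 5 = 125
  Boise→Retailer2: 5 × 4 = 20
Total = 200 + 160 + 40 + 125 + 20 = 545.
(Supply check: Kent ships 50; Macon ships 80; Quincy ships 40; Boise ships 30.)

545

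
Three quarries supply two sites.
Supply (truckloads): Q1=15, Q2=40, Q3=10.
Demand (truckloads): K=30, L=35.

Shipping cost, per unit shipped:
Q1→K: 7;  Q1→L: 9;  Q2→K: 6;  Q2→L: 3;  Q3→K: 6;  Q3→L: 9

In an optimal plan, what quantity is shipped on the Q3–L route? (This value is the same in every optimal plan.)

Optimal shipments:
  Q1–K: 15 × 7 = 105
  Q2–K: 5 × 6 = 30
  Q2–L: 35 × 3 = 105
  Q3–K: 10 × 6 = 60
Total cost = 300.
The route Q3→L is not used.

0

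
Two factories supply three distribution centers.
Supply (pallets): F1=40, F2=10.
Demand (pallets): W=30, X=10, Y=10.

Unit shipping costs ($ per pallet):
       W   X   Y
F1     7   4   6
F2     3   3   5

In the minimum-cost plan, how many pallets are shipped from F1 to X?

10

The minimum-cost plan:
  F1→W: 20 × $7 = $140
  F1→X: 10 × $4 = $40
  F1→Y: 10 × $6 = $60
  F2→W: 10 × $3 = $30
Total cost = $270.
So F1→X carries 10 pallets.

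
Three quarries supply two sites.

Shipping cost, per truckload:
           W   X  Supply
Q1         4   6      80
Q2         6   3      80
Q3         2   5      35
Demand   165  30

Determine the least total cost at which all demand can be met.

780

A cheapest plan:
  Q1→W: 80 × 4 = 320
  Q2→W: 50 × 6 = 300
  Q2→X: 30 × 3 = 90
  Q3→W: 35 × 2 = 70
Total = 320 + 300 + 90 + 70 = 780.
(Supply check: Q1 ships 80; Q2 ships 80; Q3 ships 35.)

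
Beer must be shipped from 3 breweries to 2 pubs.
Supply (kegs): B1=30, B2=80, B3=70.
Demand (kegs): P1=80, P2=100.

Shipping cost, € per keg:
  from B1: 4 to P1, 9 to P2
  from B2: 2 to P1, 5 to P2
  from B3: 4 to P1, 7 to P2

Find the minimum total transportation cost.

An optimal shipping plan:
  B1→P1: 30 kegs
  B2→P1: 50 kegs
  B2→P2: 30 kegs
  B3→P2: 70 kegs
Total cost = €860.

860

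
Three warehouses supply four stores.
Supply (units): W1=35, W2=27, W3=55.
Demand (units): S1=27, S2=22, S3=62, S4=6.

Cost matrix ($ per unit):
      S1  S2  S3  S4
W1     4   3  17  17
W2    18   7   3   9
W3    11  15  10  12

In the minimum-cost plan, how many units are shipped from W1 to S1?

The minimum-cost plan:
  W1–S1: 13 units
  W1–S2: 22 units
  W2–S3: 27 units
  W3–S1: 14 units
  W3–S3: 35 units
  W3–S4: 6 units
Total cost = $775.
So W1→S1 carries 13 units.

13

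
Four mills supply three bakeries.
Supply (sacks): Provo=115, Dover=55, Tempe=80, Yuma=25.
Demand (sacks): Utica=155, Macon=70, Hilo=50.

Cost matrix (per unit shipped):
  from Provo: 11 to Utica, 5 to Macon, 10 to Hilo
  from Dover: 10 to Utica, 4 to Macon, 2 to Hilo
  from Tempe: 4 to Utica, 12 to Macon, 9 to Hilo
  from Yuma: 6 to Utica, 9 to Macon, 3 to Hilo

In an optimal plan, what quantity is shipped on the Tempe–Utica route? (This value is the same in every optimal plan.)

80

Solving gives:
  Provo to Utica: 45 × 11 = 495
  Provo to Macon: 70 × 5 = 350
  Dover to Utica: 5 × 10 = 50
  Dover to Hilo: 50 × 2 = 100
  Tempe to Utica: 80 × 4 = 320
  Yuma to Utica: 25 × 6 = 150
Total cost = 1465.
So Tempe→Utica carries 80 sacks.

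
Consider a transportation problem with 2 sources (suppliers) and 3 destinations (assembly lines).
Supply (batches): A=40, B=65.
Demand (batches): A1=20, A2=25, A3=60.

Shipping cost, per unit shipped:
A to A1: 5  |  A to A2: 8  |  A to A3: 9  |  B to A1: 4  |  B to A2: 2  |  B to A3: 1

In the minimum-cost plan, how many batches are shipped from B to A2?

Solving gives:
  A->A1: 20 × 5 = 100
  A->A2: 20 × 8 = 160
  B->A2: 5 × 2 = 10
  B->A3: 60 × 1 = 60
Total cost = 330.
So B→A2 carries 5 batches.

5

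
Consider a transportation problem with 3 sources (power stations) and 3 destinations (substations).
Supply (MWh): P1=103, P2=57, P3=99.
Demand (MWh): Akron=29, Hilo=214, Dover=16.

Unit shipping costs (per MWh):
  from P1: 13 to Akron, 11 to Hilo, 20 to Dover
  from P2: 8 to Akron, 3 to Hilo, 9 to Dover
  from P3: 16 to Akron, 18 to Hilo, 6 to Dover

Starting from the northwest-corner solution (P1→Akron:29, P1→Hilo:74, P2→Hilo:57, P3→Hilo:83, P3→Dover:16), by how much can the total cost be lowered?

116

Current plan cost = 29·13 + 74·11 + 57·3 + 83·18 + 16·6 = 2952.
Optimal plan:
  P1 to Hilo: 103 × 11 = 1133
  P2 to Hilo: 57 × 3 = 171
  P3 to Akron: 29 × 16 = 464
  P3 to Hilo: 54 × 18 = 972
  P3 to Dover: 16 × 6 = 96
Optimal cost = 2836.
Saving = 2952 − 2836 = 116.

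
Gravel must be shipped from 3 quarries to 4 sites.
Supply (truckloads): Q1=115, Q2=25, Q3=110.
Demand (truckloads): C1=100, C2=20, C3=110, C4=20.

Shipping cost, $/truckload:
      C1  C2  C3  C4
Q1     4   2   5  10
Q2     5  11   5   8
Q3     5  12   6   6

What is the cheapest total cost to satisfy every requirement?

1200

Optimal allocation:
  Q1→C1: 10 truckloads
  Q1→C2: 20 truckloads
  Q1→C3: 85 truckloads
  Q2→C3: 25 truckloads
  Q3→C1: 90 truckloads
  Q3→C4: 20 truckloads
Total cost = $1200.
(Supply check: Q1 ships 115; Q2 ships 25; Q3 ships 110.)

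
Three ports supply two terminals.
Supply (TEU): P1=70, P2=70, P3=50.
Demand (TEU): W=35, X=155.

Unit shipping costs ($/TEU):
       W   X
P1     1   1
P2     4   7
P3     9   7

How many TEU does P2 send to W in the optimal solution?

The minimum-cost plan:
  P1 to X: 70 × $1 = $70
  P2 to W: 35 × $4 = $140
  P2 to X: 35 × $7 = $245
  P3 to X: 50 × $7 = $350
Total cost = $805.
So P2→W carries 35 TEU.

35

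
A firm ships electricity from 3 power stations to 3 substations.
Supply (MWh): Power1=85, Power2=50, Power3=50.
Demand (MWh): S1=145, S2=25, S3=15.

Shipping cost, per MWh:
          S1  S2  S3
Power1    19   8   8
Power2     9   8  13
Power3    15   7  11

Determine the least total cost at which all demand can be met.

Optimal allocation:
  Power1→S1: 45 MWh
  Power1→S2: 25 MWh
  Power1→S3: 15 MWh
  Power2→S1: 50 MWh
  Power3→S1: 50 MWh
Total cost = 2375.
(Supply check: Power1 ships 85; Power2 ships 50; Power3 ships 50.)

2375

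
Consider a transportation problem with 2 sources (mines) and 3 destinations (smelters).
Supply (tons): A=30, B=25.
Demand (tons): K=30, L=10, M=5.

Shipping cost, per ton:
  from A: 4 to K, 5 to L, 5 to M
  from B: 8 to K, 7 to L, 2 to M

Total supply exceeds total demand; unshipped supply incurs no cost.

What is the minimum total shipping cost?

An optimal shipping plan:
  A–K: 30 × 4 = 120
  B–L: 10 × 7 = 70
  B–M: 5 × 2 = 10
Total = 120 + 70 + 10 = 200.

200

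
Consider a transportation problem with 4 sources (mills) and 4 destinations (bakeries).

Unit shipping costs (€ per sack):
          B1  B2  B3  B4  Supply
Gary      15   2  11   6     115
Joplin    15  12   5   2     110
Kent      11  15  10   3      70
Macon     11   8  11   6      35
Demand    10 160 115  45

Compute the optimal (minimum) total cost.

1505

One minimum-cost allocation:
  Gary->B2: 115 × €2 = €230
  Joplin->B3: 110 × €5 = €550
  Kent->B1: 10 × €11 = €110
  Kent->B2: 10 × €15 = €150
  Kent->B3: 5 × €10 = €50
  Kent->B4: 45 × €3 = €135
  Macon->B2: 35 × €8 = €280
Total = 230 + 550 + 110 + 150 + 50 + 135 + 280 = €1505.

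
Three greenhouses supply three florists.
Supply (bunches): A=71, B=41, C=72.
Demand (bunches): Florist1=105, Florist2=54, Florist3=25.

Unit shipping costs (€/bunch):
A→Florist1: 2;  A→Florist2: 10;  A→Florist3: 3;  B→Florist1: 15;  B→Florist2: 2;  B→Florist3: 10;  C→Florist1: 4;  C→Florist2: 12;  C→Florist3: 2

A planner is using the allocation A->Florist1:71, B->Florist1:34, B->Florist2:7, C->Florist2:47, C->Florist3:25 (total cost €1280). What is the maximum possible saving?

714

Current plan cost = 71·2 + 34·15 + 7·2 + 47·12 + 25·2 = €1280.
Optimal plan:
  A–Florist1: 58 × €2 = €116
  A–Florist2: 13 × €10 = €130
  B–Florist2: 41 × €2 = €82
  C–Florist1: 47 × €4 = €188
  C–Florist3: 25 × €2 = €50
Optimal cost = €566.
Saving = 1280 − 566 = €714.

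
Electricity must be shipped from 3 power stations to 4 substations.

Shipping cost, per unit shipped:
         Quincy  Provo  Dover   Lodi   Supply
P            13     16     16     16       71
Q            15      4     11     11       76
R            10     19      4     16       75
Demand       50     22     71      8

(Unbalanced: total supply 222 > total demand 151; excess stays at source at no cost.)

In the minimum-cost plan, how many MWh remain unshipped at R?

An optimal plan:
  P→Quincy: 46 × 13 = 598
  Q→Provo: 22 × 4 = 88
  Q→Lodi: 8 × 11 = 88
  R→Quincy: 4 × 10 = 40
  R→Dover: 71 × 4 = 284
Total cost = 1098.
R ships 75 of its 75, leaving 0.

0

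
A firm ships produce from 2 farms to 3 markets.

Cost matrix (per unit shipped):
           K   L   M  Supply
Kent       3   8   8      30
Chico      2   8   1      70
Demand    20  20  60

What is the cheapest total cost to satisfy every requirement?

270

An optimal shipping plan:
  Kent→K: 10 × 3 = 30
  Kent→L: 20 × 8 = 160
  Chico→K: 10 × 2 = 20
  Chico→M: 60 × 1 = 60
Total = 30 + 160 + 20 + 60 = 270.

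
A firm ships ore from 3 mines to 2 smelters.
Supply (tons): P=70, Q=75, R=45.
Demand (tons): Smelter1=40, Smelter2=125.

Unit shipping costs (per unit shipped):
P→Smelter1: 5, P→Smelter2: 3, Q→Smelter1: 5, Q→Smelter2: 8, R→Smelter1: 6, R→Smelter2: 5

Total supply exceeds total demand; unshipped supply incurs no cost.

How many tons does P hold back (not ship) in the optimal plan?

Minimum-cost shipments:
  P->Smelter2: 70 × 3 = 210
  Q->Smelter1: 40 × 5 = 200
  Q->Smelter2: 10 × 8 = 80
  R->Smelter2: 45 × 5 = 225
Total cost = 715.
P ships 70 of its 70, leaving 0.

0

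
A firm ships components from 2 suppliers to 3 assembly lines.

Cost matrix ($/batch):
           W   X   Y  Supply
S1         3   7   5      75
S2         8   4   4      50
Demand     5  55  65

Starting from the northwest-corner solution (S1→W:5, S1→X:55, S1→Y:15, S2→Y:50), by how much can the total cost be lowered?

Current plan cost = 5·3 + 55·7 + 15·5 + 50·4 = $675.
Optimal plan:
  S1–W: 5 × $3 = $15
  S1–X: 5 × $7 = $35
  S1–Y: 65 × $5 = $325
  S2–X: 50 × $4 = $200
Optimal cost = $575.
Saving = 675 − 575 = $100.

100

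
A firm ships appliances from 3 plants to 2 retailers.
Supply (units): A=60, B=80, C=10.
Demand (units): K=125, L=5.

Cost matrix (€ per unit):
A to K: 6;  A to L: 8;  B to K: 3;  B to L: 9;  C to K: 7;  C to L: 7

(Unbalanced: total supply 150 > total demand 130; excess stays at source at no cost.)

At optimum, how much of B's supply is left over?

0

Minimum-cost shipments:
  A–K: 45 × €6 = €270
  B–K: 80 × €3 = €240
  C–L: 5 × €7 = €35
Total cost = €545.
B ships 80 of its 80, leaving 0.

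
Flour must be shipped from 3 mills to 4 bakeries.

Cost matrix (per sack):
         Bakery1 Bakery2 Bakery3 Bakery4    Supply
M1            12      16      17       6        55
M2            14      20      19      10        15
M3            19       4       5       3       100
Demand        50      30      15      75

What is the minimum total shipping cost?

1110

A cheapest plan:
  M1->Bakery1: 35 × 12 = 420
  M1->Bakery4: 20 × 6 = 120
  M2->Bakery1: 15 × 14 = 210
  M3->Bakery2: 30 × 4 = 120
  M3->Bakery3: 15 × 5 = 75
  M3->Bakery4: 55 × 3 = 165
Total = 420 + 120 + 210 + 120 + 75 + 165 = 1110.
(Supply check: M1 ships 55; M2 ships 15; M3 ships 100.)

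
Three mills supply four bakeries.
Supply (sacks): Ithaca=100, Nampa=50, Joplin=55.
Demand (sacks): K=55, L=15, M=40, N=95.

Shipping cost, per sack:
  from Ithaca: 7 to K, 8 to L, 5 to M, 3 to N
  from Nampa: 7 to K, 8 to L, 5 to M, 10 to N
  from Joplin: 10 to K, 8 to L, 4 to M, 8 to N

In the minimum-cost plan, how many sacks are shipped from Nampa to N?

0

The minimum-cost plan:
  Ithaca→K: 5 sacks
  Ithaca→N: 95 sacks
  Nampa→K: 50 sacks
  Joplin→L: 15 sacks
  Joplin→M: 40 sacks
Total cost = 950.
The route Nampa→N is not used.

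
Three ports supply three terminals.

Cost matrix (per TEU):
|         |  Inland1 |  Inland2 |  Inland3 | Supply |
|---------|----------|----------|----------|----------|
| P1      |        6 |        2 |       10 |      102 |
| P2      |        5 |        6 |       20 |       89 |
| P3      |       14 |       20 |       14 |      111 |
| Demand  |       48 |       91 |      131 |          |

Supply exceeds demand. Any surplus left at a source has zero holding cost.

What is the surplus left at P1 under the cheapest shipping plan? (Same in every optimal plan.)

Minimum-cost shipments:
  P1→Inland2: 82 × 2 = 164
  P1→Inland3: 20 × 10 = 200
  P2→Inland1: 48 × 5 = 240
  P2→Inland2: 9 × 6 = 54
  P3→Inland3: 111 × 14 = 1554
Total cost = 2212.
P1 ships 102 of its 102, leaving 0.

0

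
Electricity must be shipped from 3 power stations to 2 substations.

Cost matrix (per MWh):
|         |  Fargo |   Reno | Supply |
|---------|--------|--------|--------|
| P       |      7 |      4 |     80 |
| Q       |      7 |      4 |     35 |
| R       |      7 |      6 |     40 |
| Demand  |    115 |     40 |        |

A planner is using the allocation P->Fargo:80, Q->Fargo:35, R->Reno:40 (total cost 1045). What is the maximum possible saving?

Current plan cost = 80·7 + 35·7 + 40·6 = 1045.
Optimal plan:
  P to Fargo: 40 × 7 = 280
  P to Reno: 40 × 4 = 160
  Q to Fargo: 35 × 7 = 245
  R to Fargo: 40 × 7 = 280
Optimal cost = 965.
Saving = 1045 − 965 = 80.

80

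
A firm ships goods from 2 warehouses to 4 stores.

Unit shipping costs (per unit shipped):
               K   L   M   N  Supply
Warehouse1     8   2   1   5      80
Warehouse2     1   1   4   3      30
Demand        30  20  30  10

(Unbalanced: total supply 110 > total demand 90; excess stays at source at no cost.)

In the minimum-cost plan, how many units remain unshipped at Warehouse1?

20

An optimal plan:
  Warehouse1->L: 20 × 2 = 40
  Warehouse1->M: 30 × 1 = 30
  Warehouse1->N: 10 × 5 = 50
  Warehouse2->K: 30 × 1 = 30
Total cost = 150.
Warehouse1 ships 60 of its 80, leaving 20.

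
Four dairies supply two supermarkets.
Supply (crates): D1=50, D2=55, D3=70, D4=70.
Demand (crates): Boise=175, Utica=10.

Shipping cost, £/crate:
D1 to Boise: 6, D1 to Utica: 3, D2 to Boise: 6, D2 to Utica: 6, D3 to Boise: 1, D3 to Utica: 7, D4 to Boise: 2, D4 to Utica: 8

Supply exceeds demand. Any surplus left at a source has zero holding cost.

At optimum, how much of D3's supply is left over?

0

Minimum-cost shipments:
  D1->Utica: 10 × £3 = £30
  D2->Boise: 35 × £6 = £210
  D3->Boise: 70 × £1 = £70
  D4->Boise: 70 × £2 = £140
Total cost = £450.
D3 ships 70 of its 70, leaving 0.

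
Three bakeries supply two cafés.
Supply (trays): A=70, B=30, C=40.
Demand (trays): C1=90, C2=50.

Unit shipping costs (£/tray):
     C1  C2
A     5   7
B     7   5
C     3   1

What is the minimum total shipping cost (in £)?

580

One minimum-cost allocation:
  A–C1: 70 × £5 = £350
  B–C1: 20 × £7 = £140
  B–C2: 10 × £5 = £50
  C–C2: 40 × £1 = £40
Total = 350 + 140 + 50 + 40 = £580.
(Supply check: A ships 70; B ships 30; C ships 40.)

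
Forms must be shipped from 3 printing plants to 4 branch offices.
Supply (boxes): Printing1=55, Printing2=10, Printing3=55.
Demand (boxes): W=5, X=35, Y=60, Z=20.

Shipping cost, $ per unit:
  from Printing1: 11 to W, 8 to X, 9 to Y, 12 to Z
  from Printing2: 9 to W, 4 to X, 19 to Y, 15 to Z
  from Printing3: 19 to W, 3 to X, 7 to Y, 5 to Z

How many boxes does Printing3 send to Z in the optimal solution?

20

The minimum-cost plan:
  Printing1–Y: 55 boxes
  Printing2–W: 5 boxes
  Printing2–X: 5 boxes
  Printing3–X: 30 boxes
  Printing3–Y: 5 boxes
  Printing3–Z: 20 boxes
Total cost = $785.
So Printing3→Z carries 20 boxes.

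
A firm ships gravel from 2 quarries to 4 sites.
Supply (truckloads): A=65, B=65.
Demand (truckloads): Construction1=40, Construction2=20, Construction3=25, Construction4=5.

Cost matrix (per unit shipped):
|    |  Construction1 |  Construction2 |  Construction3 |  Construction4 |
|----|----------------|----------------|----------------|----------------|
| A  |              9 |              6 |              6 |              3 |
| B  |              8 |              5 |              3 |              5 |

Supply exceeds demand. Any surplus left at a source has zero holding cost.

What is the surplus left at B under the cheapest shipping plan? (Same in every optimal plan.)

0

Minimum-cost shipments:
  A->Construction1: 20 truckloads
  A->Construction4: 5 truckloads
  B->Construction1: 20 truckloads
  B->Construction2: 20 truckloads
  B->Construction3: 25 truckloads
Total cost = 530.
B ships 65 of its 65, leaving 0.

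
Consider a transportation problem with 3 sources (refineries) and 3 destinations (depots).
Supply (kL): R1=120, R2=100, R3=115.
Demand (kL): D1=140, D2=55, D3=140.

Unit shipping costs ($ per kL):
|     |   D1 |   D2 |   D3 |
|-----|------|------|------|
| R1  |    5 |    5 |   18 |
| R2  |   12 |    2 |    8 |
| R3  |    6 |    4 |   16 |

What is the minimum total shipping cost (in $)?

2380

A cheapest plan:
  R1→D1: 120 × $5 = $600
  R2→D3: 100 × $8 = $800
  R3→D1: 20 × $6 = $120
  R3→D2: 55 × $4 = $220
  R3→D3: 40 × $16 = $640
Total = 600 + 800 + 120 + 220 + 640 = $2380.
(Supply check: R1 ships 120; R2 ships 100; R3 ships 115.)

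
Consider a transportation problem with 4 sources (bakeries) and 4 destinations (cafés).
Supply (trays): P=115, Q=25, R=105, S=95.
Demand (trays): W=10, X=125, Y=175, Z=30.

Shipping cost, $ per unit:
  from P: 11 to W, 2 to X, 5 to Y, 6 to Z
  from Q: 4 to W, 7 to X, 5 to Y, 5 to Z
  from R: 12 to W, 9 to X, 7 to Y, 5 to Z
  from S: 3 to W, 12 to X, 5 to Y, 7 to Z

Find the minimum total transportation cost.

1505

An optimal shipping plan:
  P->X: 115 trays
  Q->X: 10 trays
  Q->Y: 15 trays
  R->Y: 75 trays
  R->Z: 30 trays
  S->W: 10 trays
  S->Y: 85 trays
Total cost = $1505.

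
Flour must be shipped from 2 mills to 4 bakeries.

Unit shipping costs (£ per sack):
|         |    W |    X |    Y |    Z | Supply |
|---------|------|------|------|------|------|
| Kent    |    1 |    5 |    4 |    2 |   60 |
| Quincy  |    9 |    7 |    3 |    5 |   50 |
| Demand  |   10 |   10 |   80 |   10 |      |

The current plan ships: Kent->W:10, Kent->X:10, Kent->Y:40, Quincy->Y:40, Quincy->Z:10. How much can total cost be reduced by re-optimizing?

40

Current plan cost = 10·1 + 10·5 + 40·4 + 40·3 + 10·5 = £390.
Optimal plan:
  Kent–W: 10 sacks
  Kent–X: 10 sacks
  Kent–Y: 30 sacks
  Kent–Z: 10 sacks
  Quincy–Y: 50 sacks
Optimal cost = £350.
Saving = 390 − 350 = £40.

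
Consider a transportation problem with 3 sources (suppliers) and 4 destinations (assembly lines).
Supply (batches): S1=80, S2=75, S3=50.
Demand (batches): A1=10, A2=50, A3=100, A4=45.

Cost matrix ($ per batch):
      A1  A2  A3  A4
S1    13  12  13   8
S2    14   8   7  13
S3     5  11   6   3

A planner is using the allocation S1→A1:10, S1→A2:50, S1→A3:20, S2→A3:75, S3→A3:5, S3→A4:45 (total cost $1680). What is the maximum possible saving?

Current plan cost = 10·13 + 50·12 + 20·13 + 75·7 + 5·6 + 45·3 = $1680.
Optimal plan:
  S1 to A2: 50 batches
  S1 to A4: 30 batches
  S2 to A3: 75 batches
  S3 to A1: 10 batches
  S3 to A3: 25 batches
  S3 to A4: 15 batches
Optimal cost = $1610.
Saving = 1680 − 1610 = $70.

70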